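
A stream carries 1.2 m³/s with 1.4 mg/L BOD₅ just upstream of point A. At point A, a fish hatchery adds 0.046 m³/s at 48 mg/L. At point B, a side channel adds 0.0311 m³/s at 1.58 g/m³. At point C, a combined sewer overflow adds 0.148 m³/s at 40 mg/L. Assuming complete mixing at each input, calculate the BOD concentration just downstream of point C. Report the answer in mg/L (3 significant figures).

6.92 mg/L

After input A: C = (1.2·1.4 + 0.046·48) / 1.246 = 3.12 mg/L.
After input B: C = (1.246·3.12 + 0.0311·1.58) / 1.277 = 3.083 mg/L.
After input C: C = (1.277·3.083 + 0.148·40) / 1.425 = 6.917 mg/L.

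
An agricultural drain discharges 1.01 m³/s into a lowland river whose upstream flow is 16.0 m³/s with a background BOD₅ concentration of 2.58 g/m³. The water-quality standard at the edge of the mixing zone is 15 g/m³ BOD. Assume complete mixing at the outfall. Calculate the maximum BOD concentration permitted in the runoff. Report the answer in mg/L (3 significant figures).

212 mg/L

Mass balance: 15·17.01 = 1.01·Cₑ + 16·2.58.
Cₑ = (255.2 − 41.28) / 1.01 = 211.8 mg/L.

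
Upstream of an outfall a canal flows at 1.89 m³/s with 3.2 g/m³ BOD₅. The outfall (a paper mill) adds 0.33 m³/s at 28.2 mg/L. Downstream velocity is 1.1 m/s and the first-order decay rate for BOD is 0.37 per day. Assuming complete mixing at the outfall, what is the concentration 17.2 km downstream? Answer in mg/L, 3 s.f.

6.47 mg/L

After complete mixing, C₀ = (0.33·28.2 + 1.89·3.2) / 2.22 = 6.916 mg/L.
Travel time t = 1.72e+04 m / 1.1 m/s = 1.564e+04 s = 0.181 d.
C = 6.916·exp(−0.37·0.181) = 6.916·0.9352 = 6.468 mg/L.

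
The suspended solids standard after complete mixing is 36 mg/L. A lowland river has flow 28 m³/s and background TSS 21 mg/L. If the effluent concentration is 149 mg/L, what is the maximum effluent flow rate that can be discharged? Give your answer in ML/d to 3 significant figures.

Mass balance at complete mixing: C_std·(Q_w + Q_r) = Q_w·C_e + Q_r·C_b.
Rearranging, Q_w = Q_r·(C_std − C_b)/(C_e − C_std) = 28·(36 − 21) / (149 − 36) = 3.717 m³/s.
= 321.1 ML/d.

321 ML/d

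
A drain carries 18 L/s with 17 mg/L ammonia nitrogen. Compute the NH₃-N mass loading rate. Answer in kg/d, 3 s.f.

26.4 kg/d

18 L/s = 0.018 m³/s.
Mass flux = Q·C = 0.018 m³/s × 17 g/m³ = 0.306 g/s.
= 0.306 g/s × 86.4 = 26.44 kg/d.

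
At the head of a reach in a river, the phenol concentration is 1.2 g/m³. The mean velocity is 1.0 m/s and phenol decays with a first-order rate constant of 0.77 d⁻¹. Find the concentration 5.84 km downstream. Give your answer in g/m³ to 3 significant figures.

Travel time t = 5.84 km / 1.0 m/s = 5840/1.0 = 5840 s = 0.06759 d.
First-order decay: C = 1.2·exp(−0.77·0.06759) = 1.2·0.9493 = 1.139 g/m³.

1.14 g/m³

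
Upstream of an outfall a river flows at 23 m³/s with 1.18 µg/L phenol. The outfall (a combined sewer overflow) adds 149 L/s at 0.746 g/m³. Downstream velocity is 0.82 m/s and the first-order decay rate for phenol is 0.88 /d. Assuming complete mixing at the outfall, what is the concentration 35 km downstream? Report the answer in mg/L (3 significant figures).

149 L/s = 0.149 m³/s.
1.18 µg/L = 0.00118 mg/L.
After complete mixing, C₀ = (0.149·0.746 + 23·0.00118) / 23.15 = 0.005974 mg/L.
Travel time t = 3.5e+04 m / 0.82 m/s = 4.268e+04 s = 0.494 d.
C = 0.005974·exp(−0.88·0.494) = 0.005974·0.6474 = 0.003868 mg/L.

0.00387 mg/L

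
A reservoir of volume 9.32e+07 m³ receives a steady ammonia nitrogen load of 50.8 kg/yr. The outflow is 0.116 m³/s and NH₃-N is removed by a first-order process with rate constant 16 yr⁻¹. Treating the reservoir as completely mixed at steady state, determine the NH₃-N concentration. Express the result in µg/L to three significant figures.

Outflow Q = 0.116 m³/s × 3.156e+07 s/yr = 3.661e+06 m³/yr.
Steady-state CSTR mass balance: W = Q·C + k·V·C, so C = W/(Q + kV).
Q + kV = 3.661e+06 + 16·9.32e+07 = 1.495e+09 m³/yr.
C = 50.8/1.495e+09 = 3.398e-08 kg/m³ = 3.398e-05 mg/L = 0.03398 µg/L.

0.0340 µg/L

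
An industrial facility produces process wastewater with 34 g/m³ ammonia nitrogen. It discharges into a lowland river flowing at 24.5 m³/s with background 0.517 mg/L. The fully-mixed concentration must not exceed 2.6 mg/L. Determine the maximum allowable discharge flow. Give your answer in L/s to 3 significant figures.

1630 L/s

Mass balance at complete mixing: C_std·(Q_w + Q_r) = Q_w·C_e + Q_r·C_b.
Rearranging, Q_w = Q_r·(C_std − C_b)/(C_e − C_std) = 24.5·(2.6 − 0.517) / (34 − 2.6) = 1.625 m³/s.
= 1625 L/s.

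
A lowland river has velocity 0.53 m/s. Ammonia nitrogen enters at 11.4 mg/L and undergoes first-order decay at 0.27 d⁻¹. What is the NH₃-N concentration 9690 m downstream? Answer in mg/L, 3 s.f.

Travel time t = 9690 m / 0.53 m/s = 9690/0.53 = 1.828e+04 s = 0.2116 d.
First-order decay: C = 11.4·exp(−0.27·0.2116) = 11.4·0.9445 = 10.77 mg/L.

10.8 mg/L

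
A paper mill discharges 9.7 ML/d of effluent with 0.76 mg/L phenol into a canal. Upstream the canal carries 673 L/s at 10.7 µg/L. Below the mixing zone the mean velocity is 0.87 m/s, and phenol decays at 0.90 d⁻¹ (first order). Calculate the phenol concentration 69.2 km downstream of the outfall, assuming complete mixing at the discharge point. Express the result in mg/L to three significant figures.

9.7 ML/d = 0.1123 m³/s.
673 L/s = 0.673 m³/s.
10.7 µg/L = 0.0107 mg/L.
After complete mixing, C₀ = (0.1123·0.76 + 0.673·0.0107) / 0.7853 = 0.1178 mg/L.
Travel time t = 6.92e+04 m / 0.87 m/s = 7.954e+04 s = 0.9206 d.
C = 0.1178·exp(−0.90·0.9206) = 0.1178·0.4367 = 0.05145 mg/L.

0.0515 mg/L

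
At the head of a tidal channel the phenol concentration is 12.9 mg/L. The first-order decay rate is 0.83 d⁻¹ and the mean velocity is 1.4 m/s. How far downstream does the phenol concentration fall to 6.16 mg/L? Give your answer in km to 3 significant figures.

From C = C₀·e^(−kt), t = ln(C₀/C)/k = ln(12.9/6.16)/0.83 = 0.7392/0.83 = 0.8905 d.
Distance = v·t = 1.4 m/s × 7.694e+04 s = 1.077e+05 m = 107.7 km.

108 km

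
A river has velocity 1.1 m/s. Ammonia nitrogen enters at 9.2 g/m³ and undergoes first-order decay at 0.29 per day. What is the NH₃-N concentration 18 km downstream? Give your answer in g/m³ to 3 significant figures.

Travel time t = 18 km / 1.1 m/s = 1.8e+04/1.1 = 1.636e+04 s = 0.1894 d.
First-order decay: C = 9.2·exp(−0.29·0.1894) = 9.2·0.9466 = 8.708 g/m³.

8.71 g/m³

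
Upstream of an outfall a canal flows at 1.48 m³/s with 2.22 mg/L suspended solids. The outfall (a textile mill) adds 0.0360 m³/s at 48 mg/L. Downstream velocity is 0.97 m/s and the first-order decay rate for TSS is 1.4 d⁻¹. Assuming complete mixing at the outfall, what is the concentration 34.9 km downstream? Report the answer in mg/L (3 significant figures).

1.85 mg/L

After complete mixing, C₀ = (0.036·48 + 1.48·2.22) / 1.516 = 3.307 mg/L.
Travel time t = 3.49e+04 m / 0.97 m/s = 3.598e+04 s = 0.4164 d.
C = 3.307·exp(−1.4·0.4164) = 3.307·0.5582 = 1.846 mg/L.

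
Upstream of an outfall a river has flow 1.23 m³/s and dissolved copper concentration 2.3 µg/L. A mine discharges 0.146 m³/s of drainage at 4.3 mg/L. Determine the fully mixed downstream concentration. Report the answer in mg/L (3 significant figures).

2.3 µg/L = 0.0023 mg/L.
By mass balance at complete mixing, C = (0.146·4.3 + 1.23·0.0023) / (0.146 + 1.23) = 0.6306/1.376 = 0.4583 mg/L.

0.458 mg/L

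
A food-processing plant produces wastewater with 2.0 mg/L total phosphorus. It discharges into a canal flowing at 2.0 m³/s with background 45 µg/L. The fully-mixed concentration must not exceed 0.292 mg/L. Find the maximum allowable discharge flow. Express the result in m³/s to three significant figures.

45 µg/L = 0.045 mg/L.
Mass balance at complete mixing: C_std·(Q_w + Q_r) = Q_w·C_e + Q_r·C_b.
Rearranging, Q_w = Q_r·(C_std − C_b)/(C_e − C_std) = 2.0·(0.292 − 0.045) / (2 − 0.292) = 0.2892 m³/s.

0.289 m³/s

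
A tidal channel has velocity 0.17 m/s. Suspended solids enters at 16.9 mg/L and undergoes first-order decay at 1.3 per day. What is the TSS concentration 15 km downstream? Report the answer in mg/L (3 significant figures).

Travel time t = 15 km / 0.17 m/s = 1.5e+04/0.17 = 8.824e+04 s = 1.021 d.
First-order decay: C = 16.9·exp(−1.3·1.021) = 16.9·0.2651 = 4.48 mg/L.

4.48 mg/L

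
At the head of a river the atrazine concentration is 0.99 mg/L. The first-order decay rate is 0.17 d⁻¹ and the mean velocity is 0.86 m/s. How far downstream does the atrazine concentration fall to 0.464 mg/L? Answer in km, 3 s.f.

331 km

From C = C₀·e^(−kt), t = ln(C₀/C)/k = ln(0.99/0.464)/0.17 = 0.7578/0.17 = 4.458 d.
Distance = v·t = 0.86 m/s × 3.852e+05 s = 3.312e+05 m = 331.2 km.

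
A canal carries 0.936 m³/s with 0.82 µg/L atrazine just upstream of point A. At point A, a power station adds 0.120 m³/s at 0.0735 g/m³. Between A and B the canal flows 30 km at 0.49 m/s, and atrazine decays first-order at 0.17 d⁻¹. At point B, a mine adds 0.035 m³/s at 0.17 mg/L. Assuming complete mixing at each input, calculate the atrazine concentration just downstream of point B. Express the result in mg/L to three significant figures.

0.82 µg/L = 0.00082 mg/L.
After input A: C = (0.936·0.00082 + 0.12·0.0735) / 1.056 = 0.009079 mg/L.
Over the 30 km reach to input B (t = 6.122e+04 s = 0.7086 d), decay gives C = 0.009079·exp(−0.17·0.7086) = 0.008049 mg/L.
After input B: C = (1.056·0.008049 + 0.035·0.17) / 1.091 = 0.01324 mg/L.

0.0132 mg/L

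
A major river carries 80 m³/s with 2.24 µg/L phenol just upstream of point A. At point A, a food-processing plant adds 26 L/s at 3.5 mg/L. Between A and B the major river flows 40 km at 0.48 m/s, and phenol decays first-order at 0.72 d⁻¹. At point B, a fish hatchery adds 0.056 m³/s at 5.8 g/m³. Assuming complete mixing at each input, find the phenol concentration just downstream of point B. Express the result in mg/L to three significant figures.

0.00574 mg/L

2.24 µg/L = 0.00224 mg/L.
26 L/s = 0.026 m³/s.
After input A: C = (80·0.00224 + 0.026·3.5) / 80.03 = 0.003376 mg/L.
Over the 40 km reach to input B (t = 8.333e+04 s = 0.9645 d), decay gives C = 0.003376·exp(−0.72·0.9645) = 0.001686 mg/L.
After input B: C = (80.03·0.001686 + 0.056·5.8) / 80.08 = 0.005741 mg/L.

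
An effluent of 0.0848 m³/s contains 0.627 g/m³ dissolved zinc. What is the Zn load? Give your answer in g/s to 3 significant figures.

Mass flux = Q·C = 0.0848 m³/s × 0.627 g/m³ = 0.05317 g/s.

0.0532 g/s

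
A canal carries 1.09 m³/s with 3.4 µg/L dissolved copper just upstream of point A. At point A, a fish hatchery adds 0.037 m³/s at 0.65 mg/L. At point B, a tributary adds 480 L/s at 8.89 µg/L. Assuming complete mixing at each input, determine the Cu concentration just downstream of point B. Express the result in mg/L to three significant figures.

0.0199 mg/L

3.4 µg/L = 0.0034 mg/L.
After input A: C = (1.09·0.0034 + 0.037·0.65) / 1.127 = 0.02463 mg/L.
480 L/s = 0.48 m³/s.
8.89 µg/L = 0.00889 mg/L.
After input B: C = (1.127·0.02463 + 0.48·0.00889) / 1.607 = 0.01993 mg/L.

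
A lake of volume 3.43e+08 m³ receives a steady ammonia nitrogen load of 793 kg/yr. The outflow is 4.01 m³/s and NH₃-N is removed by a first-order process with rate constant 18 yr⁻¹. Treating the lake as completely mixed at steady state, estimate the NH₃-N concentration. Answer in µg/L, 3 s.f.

Outflow Q = 4.01 m³/s × 3.156e+07 s/yr = 1.265e+08 m³/yr.
Steady-state CSTR mass balance: W = Q·C + k·V·C, so C = W/(Q + kV).
Q + kV = 1.265e+08 + 18·3.43e+08 = 6.301e+09 m³/yr.
C = 793/6.301e+09 = 1.259e-07 kg/m³ = 0.0001259 mg/L = 0.1259 µg/L.

0.126 µg/L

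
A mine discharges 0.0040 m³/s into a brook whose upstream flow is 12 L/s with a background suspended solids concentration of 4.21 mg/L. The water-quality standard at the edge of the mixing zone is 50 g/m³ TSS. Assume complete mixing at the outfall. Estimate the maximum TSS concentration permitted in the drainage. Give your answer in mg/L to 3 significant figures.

12 L/s = 0.012 m³/s.
Mass balance: 50·0.016 = 0.004·Cₑ + 0.012·4.21.
Cₑ = (0.8 − 0.05052) / 0.004 = 187.4 mg/L.

187 mg/L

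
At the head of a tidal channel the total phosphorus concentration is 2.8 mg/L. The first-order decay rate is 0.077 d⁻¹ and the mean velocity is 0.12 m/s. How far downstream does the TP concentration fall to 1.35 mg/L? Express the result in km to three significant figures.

98.2 km

From C = C₀·e^(−kt), t = ln(C₀/C)/k = ln(2.8/1.35)/0.077 = 0.7295/0.077 = 9.474 d.
Distance = v·t = 0.12 m/s × 8.186e+05 s = 9.823e+04 m = 98.23 km.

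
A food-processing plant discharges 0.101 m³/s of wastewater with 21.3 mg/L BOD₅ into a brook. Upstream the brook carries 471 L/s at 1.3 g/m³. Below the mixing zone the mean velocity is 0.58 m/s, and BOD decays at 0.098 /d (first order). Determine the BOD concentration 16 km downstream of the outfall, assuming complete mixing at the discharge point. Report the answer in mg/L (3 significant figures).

471 L/s = 0.471 m³/s.
After complete mixing, C₀ = (0.101·21.3 + 0.471·1.3) / 0.572 = 4.831 mg/L.
Travel time t = 1.6e+04 m / 0.58 m/s = 2.759e+04 s = 0.3193 d.
C = 4.831·exp(−0.098·0.3193) = 4.831·0.9692 = 4.683 mg/L.

4.68 mg/L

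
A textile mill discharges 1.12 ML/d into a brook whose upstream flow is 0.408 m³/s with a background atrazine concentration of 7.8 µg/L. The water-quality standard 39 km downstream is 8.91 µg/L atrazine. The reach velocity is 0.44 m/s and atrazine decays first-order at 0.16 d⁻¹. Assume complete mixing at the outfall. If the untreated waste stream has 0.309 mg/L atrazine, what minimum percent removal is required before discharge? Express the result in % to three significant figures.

1.12 ML/d = 0.01296 m³/s.
7.8 µg/L = 0.0078 mg/L.
8.91 µg/L = 0.00891 mg/L.
Travel time to the compliance point: t = 3.9e+04/0.44 = 8.864e+04 s = 1.026 d; decay factor exp(−0.16·1.026) = 0.8486.
So the concentration just after mixing may be at most 0.00891/0.8486 = 0.0105 mg/L.
Mass balance: 0.0105·0.421 = 0.01296·Cₑ + 0.408·0.0078.
Cₑ = (0.00442 − 0.003182) / 0.01296 = 0.09546 mg/L.
Required removal = 1 − 0.09546/0.309 = 69.11 %.

69.1 %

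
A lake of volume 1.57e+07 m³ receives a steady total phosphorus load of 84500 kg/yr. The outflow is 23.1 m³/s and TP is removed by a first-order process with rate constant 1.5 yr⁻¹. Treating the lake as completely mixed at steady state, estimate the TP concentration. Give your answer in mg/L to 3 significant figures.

0.112 mg/L

Outflow Q = 23.1 m³/s × 3.156e+07 s/yr = 7.29e+08 m³/yr.
Steady-state CSTR mass balance: W = Q·C + k·V·C, so C = W/(Q + kV).
Q + kV = 7.29e+08 + 1.5·1.57e+07 = 7.525e+08 m³/yr.
C = 84500/7.525e+08 = 0.0001123 kg/m³ = 0.1123 mg/L.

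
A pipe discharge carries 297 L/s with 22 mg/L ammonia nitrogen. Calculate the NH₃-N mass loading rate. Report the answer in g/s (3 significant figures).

6.53 g/s

297 L/s = 0.297 m³/s.
Mass flux = Q·C = 0.297 m³/s × 22 g/m³ = 6.534 g/s.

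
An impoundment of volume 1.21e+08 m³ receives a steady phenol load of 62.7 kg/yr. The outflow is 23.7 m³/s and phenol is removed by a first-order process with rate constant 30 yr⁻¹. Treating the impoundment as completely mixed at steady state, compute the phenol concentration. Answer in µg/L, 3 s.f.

0.0143 µg/L

Outflow Q = 23.7 m³/s × 3.156e+07 s/yr = 7.479e+08 m³/yr.
Steady-state CSTR mass balance: W = Q·C + k·V·C, so C = W/(Q + kV).
Q + kV = 7.479e+08 + 30·1.21e+08 = 4.378e+09 m³/yr.
C = 62.7/4.378e+09 = 1.432e-08 kg/m³ = 1.432e-05 mg/L = 0.01432 µg/L.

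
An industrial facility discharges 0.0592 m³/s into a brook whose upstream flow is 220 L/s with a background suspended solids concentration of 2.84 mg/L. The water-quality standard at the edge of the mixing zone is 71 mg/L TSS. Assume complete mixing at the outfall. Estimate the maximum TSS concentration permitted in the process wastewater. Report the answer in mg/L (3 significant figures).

324 mg/L

220 L/s = 0.22 m³/s.
Mass balance: 71·0.2792 = 0.0592·Cₑ + 0.22·2.84.
Cₑ = (19.82 − 0.6248) / 0.0592 = 324.3 mg/L.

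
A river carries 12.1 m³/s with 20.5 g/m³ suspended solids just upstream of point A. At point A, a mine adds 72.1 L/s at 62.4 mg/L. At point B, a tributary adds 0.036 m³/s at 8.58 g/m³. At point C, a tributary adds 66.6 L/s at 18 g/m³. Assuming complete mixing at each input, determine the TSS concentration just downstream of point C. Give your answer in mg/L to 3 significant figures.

72.1 L/s = 0.0721 m³/s.
After input A: C = (12.1·20.5 + 0.0721·62.4) / 12.17 = 20.75 mg/L.
After input B: C = (12.17·20.75 + 0.036·8.58) / 12.21 = 20.71 mg/L.
66.6 L/s = 0.0666 m³/s.
After input C: C = (12.21·20.71 + 0.0666·18) / 12.27 = 20.7 mg/L.

20.7 mg/L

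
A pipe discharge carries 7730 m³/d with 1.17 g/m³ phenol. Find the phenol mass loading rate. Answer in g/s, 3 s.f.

0.105 g/s

7730 m³/d = 0.08947 m³/s.
Mass flux = Q·C = 0.08947 m³/s × 1.17 g/m³ = 0.1047 g/s.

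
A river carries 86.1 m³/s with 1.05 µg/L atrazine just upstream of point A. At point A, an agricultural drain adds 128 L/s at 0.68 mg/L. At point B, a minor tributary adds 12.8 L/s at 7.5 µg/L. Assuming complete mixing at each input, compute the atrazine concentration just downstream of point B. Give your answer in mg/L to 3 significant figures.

0.00206 mg/L

1.05 µg/L = 0.00105 mg/L.
128 L/s = 0.128 m³/s.
After input A: C = (86.1·0.00105 + 0.128·0.68) / 86.23 = 0.002058 mg/L.
12.8 L/s = 0.0128 m³/s.
7.5 µg/L = 0.0075 mg/L.
After input B: C = (86.23·0.002058 + 0.0128·0.0075) / 86.24 = 0.002059 mg/L.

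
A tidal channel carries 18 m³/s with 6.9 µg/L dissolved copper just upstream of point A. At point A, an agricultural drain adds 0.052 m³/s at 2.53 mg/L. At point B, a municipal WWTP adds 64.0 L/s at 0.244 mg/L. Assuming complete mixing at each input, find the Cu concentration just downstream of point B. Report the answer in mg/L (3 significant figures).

0.0150 mg/L

6.9 µg/L = 0.0069 mg/L.
After input A: C = (18·0.0069 + 0.052·2.53) / 18.05 = 0.01417 mg/L.
64.0 L/s = 0.064 m³/s.
After input B: C = (18.05·0.01417 + 0.064·0.244) / 18.12 = 0.01498 mg/L.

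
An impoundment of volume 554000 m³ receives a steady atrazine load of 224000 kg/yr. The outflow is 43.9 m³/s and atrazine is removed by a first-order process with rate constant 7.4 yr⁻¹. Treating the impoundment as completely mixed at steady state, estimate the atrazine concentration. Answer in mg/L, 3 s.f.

Outflow Q = 43.9 m³/s × 3.156e+07 s/yr = 1.385e+09 m³/yr.
Steady-state CSTR mass balance: W = Q·C + k·V·C, so C = W/(Q + kV).
Q + kV = 1.385e+09 + 7.4·554000 = 1.389e+09 m³/yr.
C = 224000/1.389e+09 = 0.0001612 kg/m³ = 0.1612 mg/L.

0.161 mg/L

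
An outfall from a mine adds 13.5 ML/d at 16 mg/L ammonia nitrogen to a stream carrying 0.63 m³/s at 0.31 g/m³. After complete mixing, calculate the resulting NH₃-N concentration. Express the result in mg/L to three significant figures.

13.5 ML/d = 0.1562 m³/s.
Conservation of mass across the mixing zone: C = (0.1562·16 + 0.63·0.31) / (0.1562 + 0.63) = 2.695/0.7863 = 3.428 mg/L.

3.43 mg/L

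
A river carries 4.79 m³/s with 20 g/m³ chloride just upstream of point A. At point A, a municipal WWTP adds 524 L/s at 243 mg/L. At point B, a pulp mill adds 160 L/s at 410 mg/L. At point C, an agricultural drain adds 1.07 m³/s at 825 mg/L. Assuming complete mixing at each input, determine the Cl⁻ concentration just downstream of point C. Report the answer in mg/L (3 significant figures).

179 mg/L

524 L/s = 0.524 m³/s.
After input A: C = (4.79·20 + 0.524·243) / 5.314 = 41.99 mg/L.
160 L/s = 0.16 m³/s.
After input B: C = (5.314·41.99 + 0.16·410) / 5.474 = 52.75 mg/L.
After input C: C = (5.474·52.75 + 1.07·825) / 6.544 = 179 mg/L.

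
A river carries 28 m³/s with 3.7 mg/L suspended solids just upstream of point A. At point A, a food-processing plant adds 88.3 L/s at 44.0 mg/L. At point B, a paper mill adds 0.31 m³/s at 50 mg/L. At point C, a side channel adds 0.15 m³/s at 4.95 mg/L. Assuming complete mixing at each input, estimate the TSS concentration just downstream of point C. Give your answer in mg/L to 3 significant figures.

4.33 mg/L

88.3 L/s = 0.0883 m³/s.
After input A: C = (28·3.7 + 0.0883·44) / 28.09 = 3.827 mg/L.
After input B: C = (28.09·3.827 + 0.31·50) / 28.4 = 4.331 mg/L.
After input C: C = (28.4·4.331 + 0.15·4.95) / 28.55 = 4.334 mg/L.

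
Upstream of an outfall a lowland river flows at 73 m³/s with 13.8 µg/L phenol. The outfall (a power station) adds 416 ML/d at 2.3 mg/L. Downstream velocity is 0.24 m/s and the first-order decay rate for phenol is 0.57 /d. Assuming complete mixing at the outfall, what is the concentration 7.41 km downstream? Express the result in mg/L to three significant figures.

416 ML/d = 4.815 m³/s.
13.8 µg/L = 0.0138 mg/L.
After complete mixing, C₀ = (4.815·2.3 + 73·0.0138) / 77.81 = 0.1553 mg/L.
Travel time t = 7410 m / 0.24 m/s = 3.088e+04 s = 0.3573 d.
C = 0.1553·exp(−0.57·0.3573) = 0.1553·0.8157 = 0.1266 mg/L.

0.127 mg/L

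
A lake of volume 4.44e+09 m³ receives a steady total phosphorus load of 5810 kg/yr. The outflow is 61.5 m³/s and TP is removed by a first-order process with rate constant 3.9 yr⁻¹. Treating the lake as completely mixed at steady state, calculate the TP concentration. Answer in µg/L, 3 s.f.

0.302 µg/L

Outflow Q = 61.5 m³/s × 3.156e+07 s/yr = 1.941e+09 m³/yr.
Steady-state CSTR mass balance: W = Q·C + k·V·C, so C = W/(Q + kV).
Q + kV = 1.941e+09 + 3.9·4.44e+09 = 1.926e+10 m³/yr.
C = 5810/1.926e+10 = 3.017e-07 kg/m³ = 0.0003017 mg/L = 0.3017 µg/L.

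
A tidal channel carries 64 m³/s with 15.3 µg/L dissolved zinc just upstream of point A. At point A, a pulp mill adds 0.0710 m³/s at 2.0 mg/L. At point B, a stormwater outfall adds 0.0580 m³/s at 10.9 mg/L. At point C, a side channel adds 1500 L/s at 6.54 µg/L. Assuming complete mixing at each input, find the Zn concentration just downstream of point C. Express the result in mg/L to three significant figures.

0.0269 mg/L

15.3 µg/L = 0.0153 mg/L.
After input A: C = (64·0.0153 + 0.071·2) / 64.07 = 0.0175 mg/L.
After input B: C = (64.07·0.0175 + 0.058·10.9) / 64.13 = 0.02734 mg/L.
1500 L/s = 1.5 m³/s.
6.54 µg/L = 0.00654 mg/L.
After input C: C = (64.13·0.02734 + 1.5·0.00654) / 65.63 = 0.02687 mg/L.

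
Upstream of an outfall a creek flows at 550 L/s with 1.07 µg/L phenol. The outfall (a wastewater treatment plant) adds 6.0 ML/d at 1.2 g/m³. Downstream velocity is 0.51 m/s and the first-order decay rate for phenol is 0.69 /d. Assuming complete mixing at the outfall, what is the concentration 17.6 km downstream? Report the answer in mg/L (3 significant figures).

0.103 mg/L

6.0 ML/d = 0.06944 m³/s.
550 L/s = 0.55 m³/s.
1.07 µg/L = 0.00107 mg/L.
After complete mixing, C₀ = (0.06944·1.2 + 0.55·0.00107) / 0.6194 = 0.1355 mg/L.
Travel time t = 1.76e+04 m / 0.51 m/s = 3.451e+04 s = 0.3994 d.
C = 0.1355·exp(−0.69·0.3994) = 0.1355·0.7591 = 0.1028 mg/L.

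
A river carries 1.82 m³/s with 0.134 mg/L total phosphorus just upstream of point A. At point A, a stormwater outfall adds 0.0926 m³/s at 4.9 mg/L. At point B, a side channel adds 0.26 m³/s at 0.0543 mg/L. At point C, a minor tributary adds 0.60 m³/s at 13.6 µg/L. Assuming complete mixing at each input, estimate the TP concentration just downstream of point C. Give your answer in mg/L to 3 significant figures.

After input A: C = (1.82·0.134 + 0.0926·4.9) / 1.913 = 0.3647 mg/L.
After input B: C = (1.913·0.3647 + 0.26·0.0543) / 2.173 = 0.3276 mg/L.
13.6 µg/L = 0.0136 mg/L.
After input C: C = (2.173·0.3276 + 0.6·0.0136) / 2.773 = 0.2596 mg/L.

0.260 mg/L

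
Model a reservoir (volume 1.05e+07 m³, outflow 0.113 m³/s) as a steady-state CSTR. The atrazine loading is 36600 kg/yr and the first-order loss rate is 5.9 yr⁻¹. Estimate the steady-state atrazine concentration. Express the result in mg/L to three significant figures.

Outflow Q = 0.113 m³/s × 3.156e+07 s/yr = 3.566e+06 m³/yr.
Steady-state CSTR mass balance: W = Q·C + k·V·C, so C = W/(Q + kV).
Q + kV = 3.566e+06 + 5.9·1.05e+07 = 6.552e+07 m³/yr.
C = 36600/6.552e+07 = 0.0005586 kg/m³ = 0.5586 mg/L.

0.559 mg/L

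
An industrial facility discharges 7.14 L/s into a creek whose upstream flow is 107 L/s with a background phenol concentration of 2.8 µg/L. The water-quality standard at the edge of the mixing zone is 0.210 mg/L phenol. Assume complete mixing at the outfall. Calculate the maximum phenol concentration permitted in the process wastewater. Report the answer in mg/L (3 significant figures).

3.32 mg/L

7.14 L/s = 0.00714 m³/s.
107 L/s = 0.107 m³/s.
2.8 µg/L = 0.0028 mg/L.
Mass balance: 0.21·0.1141 = 0.00714·Cₑ + 0.107·0.0028.
Cₑ = (0.02397 − 0.0002996) / 0.00714 = 3.315 mg/L.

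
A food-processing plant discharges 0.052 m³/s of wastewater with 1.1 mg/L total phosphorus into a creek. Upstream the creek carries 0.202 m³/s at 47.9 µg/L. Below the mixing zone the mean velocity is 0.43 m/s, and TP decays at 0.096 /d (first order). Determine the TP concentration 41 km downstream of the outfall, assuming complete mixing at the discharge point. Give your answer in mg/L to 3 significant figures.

0.237 mg/L

47.9 µg/L = 0.0479 mg/L.
After complete mixing, C₀ = (0.052·1.1 + 0.202·0.0479) / 0.254 = 0.2633 mg/L.
Travel time t = 4.1e+04 m / 0.43 m/s = 9.535e+04 s = 1.104 d.
C = 0.2633·exp(−0.096·1.104) = 0.2633·0.8995 = 0.2368 mg/L.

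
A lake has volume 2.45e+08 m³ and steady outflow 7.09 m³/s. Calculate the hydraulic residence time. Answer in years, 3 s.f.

Q = 7.09 m³/s × 3.156e+07 s/yr = 2.237e+08 m³/yr.
Hydraulic residence time τ = V/Q = 2.45e+08/2.237e+08 = 1.095 yr.

1.10 yr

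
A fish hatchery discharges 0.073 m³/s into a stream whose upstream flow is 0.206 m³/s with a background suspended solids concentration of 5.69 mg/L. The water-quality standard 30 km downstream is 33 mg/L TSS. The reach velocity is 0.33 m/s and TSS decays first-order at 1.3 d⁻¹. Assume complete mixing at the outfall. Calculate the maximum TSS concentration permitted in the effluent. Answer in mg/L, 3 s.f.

479 mg/L

Travel time to the compliance point: t = 3e+04/0.33 = 9.091e+04 s = 1.052 d; decay factor exp(−1.3·1.052) = 0.2547.
So the concentration just after mixing may be at most 33/0.2547 = 129.6 mg/L.
Mass balance: 129.6·0.279 = 0.073·Cₑ + 0.206·5.69.
Cₑ = (36.15 − 1.172) / 0.073 = 479.2 mg/L.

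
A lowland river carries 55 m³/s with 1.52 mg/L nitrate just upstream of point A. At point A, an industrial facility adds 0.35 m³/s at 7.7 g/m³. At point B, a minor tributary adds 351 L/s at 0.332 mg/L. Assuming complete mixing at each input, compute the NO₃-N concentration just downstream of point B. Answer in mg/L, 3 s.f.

After input A: C = (55·1.52 + 0.35·7.7) / 55.35 = 1.559 mg/L.
351 L/s = 0.351 m³/s.
After input B: C = (55.35·1.559 + 0.351·0.332) / 55.7 = 1.551 mg/L.

1.55 mg/L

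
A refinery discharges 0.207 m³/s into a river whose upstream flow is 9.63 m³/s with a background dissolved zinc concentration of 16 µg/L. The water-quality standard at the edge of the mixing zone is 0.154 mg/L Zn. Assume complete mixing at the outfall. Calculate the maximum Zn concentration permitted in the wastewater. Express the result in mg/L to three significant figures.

6.57 mg/L

16 µg/L = 0.016 mg/L.
Mass balance: 0.154·9.837 = 0.207·Cₑ + 9.63·0.016.
Cₑ = (1.515 − 0.1541) / 0.207 = 6.574 mg/L.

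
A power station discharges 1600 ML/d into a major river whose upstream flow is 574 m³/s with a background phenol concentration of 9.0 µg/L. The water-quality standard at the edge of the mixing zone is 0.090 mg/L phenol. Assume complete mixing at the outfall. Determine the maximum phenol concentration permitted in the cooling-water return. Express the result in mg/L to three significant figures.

2.60 mg/L

1600 ML/d = 18.52 m³/s.
9.0 µg/L = 0.009 mg/L.
Mass balance: 0.09·592.5 = 18.52·Cₑ + 574·0.009.
Cₑ = (53.33 − 5.166) / 18.52 = 2.601 mg/L.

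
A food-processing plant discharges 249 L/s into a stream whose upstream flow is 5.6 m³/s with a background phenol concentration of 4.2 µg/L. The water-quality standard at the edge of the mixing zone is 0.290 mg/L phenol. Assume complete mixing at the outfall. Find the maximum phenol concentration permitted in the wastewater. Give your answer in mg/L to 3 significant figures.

6.72 mg/L

249 L/s = 0.249 m³/s.
4.2 µg/L = 0.0042 mg/L.
Mass balance: 0.29·5.849 = 0.249·Cₑ + 5.6·0.0042.
Cₑ = (1.696 − 0.02352) / 0.249 = 6.718 mg/L.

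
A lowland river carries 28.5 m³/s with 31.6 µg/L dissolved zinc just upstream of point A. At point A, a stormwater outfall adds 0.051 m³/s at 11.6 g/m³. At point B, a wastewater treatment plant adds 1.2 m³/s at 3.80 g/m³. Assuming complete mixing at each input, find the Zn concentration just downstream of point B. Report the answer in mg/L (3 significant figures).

31.6 µg/L = 0.0316 mg/L.
After input A: C = (28.5·0.0316 + 0.051·11.6) / 28.55 = 0.05226 mg/L.
After input B: C = (28.55·0.05226 + 1.2·3.8) / 29.75 = 0.2034 mg/L.

0.203 mg/L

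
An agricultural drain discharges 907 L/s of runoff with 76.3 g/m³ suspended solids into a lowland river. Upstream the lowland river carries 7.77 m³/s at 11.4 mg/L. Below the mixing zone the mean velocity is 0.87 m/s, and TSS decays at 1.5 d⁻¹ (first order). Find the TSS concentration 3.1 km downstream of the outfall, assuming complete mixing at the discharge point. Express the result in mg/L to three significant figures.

907 L/s = 0.907 m³/s.
After complete mixing, C₀ = (0.907·76.3 + 7.77·11.4) / 8.677 = 18.18 mg/L.
Travel time t = 3100 m / 0.87 m/s = 3563 s = 0.04124 d.
C = 18.18·exp(−1.5·0.04124) = 18.18·0.94 = 17.09 mg/L.

17.1 mg/L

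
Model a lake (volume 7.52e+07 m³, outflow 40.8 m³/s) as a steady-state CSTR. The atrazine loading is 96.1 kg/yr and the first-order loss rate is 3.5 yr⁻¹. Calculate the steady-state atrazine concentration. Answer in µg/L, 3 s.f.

0.0620 µg/L

Outflow Q = 40.8 m³/s × 3.156e+07 s/yr = 1.288e+09 m³/yr.
Steady-state CSTR mass balance: W = Q·C + k·V·C, so C = W/(Q + kV).
Q + kV = 1.288e+09 + 3.5·7.52e+07 = 1.551e+09 m³/yr.
C = 96.1/1.551e+09 = 6.197e-08 kg/m³ = 6.197e-05 mg/L = 0.06197 µg/L.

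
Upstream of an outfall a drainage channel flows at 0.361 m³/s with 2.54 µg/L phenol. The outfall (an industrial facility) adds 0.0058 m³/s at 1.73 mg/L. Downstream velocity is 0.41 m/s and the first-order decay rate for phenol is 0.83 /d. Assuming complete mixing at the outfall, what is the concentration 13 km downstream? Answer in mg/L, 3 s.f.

0.0220 mg/L

2.54 µg/L = 0.00254 mg/L.
After complete mixing, C₀ = (0.0058·1.73 + 0.361·0.00254) / 0.3668 = 0.02986 mg/L.
Travel time t = 1.3e+04 m / 0.41 m/s = 3.171e+04 s = 0.367 d.
C = 0.02986·exp(−0.83·0.367) = 0.02986·0.7374 = 0.02202 mg/L.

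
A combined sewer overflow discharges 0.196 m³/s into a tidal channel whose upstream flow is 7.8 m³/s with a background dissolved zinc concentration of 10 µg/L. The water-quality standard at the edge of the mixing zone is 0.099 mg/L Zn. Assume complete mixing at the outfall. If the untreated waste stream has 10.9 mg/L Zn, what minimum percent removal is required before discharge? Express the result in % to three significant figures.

66.6 %

10 µg/L = 0.01 mg/L.
Mass balance: 0.099·7.996 = 0.196·Cₑ + 7.8·0.01.
Cₑ = (0.7916 − 0.078) / 0.196 = 3.641 mg/L.
Required removal = 1 − 3.641/10.9 = 66.6 %.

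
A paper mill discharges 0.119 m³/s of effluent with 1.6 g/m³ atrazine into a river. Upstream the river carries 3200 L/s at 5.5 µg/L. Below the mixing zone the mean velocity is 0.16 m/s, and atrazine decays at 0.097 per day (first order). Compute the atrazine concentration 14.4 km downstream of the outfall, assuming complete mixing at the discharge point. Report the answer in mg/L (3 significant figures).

0.0566 mg/L

3200 L/s = 3.2 m³/s.
5.5 µg/L = 0.0055 mg/L.
After complete mixing, C₀ = (0.119·1.6 + 3.2·0.0055) / 3.319 = 0.06267 mg/L.
Travel time t = 1.44e+04 m / 0.16 m/s = 9e+04 s = 1.042 d.
C = 0.06267·exp(−0.097·1.042) = 0.06267·0.9039 = 0.05665 mg/L.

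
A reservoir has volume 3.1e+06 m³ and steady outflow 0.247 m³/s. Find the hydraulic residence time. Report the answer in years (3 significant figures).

0.398 yr

Q = 0.247 m³/s × 3.156e+07 s/yr = 7.795e+06 m³/yr.
Hydraulic residence time τ = V/Q = 3.1e+06/7.795e+06 = 0.3977 yr.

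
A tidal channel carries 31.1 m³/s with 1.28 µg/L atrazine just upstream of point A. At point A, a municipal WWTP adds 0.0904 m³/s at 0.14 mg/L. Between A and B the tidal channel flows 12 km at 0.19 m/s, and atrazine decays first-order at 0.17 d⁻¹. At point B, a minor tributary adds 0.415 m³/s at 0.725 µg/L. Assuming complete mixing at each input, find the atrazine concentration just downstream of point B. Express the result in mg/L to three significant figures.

1.28 µg/L = 0.00128 mg/L.
After input A: C = (31.1·0.00128 + 0.0904·0.14) / 31.19 = 0.001682 mg/L.
Over the 12 km reach to input B (t = 6.316e+04 s = 0.731 d), decay gives C = 0.001682·exp(−0.17·0.731) = 0.001485 mg/L.
0.725 µg/L = 0.000725 mg/L.
After input B: C = (31.19·0.001485 + 0.415·0.000725) / 31.61 = 0.001476 mg/L.

0.00148 mg/L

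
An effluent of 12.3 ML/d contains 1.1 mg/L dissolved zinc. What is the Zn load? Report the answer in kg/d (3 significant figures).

13.5 kg/d

12.3 ML/d = 0.1424 m³/s.
Mass flux = Q·C = 0.1424 m³/s × 1.1 g/m³ = 0.1566 g/s.
= 0.1566 g/s × 86.4 = 13.53 kg/d.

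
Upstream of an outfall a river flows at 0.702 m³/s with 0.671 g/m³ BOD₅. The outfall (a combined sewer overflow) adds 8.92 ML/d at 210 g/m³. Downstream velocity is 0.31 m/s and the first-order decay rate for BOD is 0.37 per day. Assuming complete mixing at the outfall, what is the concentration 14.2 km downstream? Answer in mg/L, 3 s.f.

22.6 mg/L

8.92 ML/d = 0.1032 m³/s.
After complete mixing, C₀ = (0.1032·210 + 0.702·0.671) / 0.8052 = 27.51 mg/L.
Travel time t = 1.42e+04 m / 0.31 m/s = 4.581e+04 s = 0.5302 d.
C = 27.51·exp(−0.37·0.5302) = 27.51·0.8219 = 22.61 mg/L.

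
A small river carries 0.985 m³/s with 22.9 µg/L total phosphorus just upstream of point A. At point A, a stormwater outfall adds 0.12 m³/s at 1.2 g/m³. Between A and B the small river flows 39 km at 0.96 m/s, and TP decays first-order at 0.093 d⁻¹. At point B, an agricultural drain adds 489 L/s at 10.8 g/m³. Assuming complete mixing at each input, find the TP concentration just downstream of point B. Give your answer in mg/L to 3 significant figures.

3.41 mg/L

22.9 µg/L = 0.0229 mg/L.
After input A: C = (0.985·0.0229 + 0.12·1.2) / 1.105 = 0.1507 mg/L.
Over the 39 km reach to input B (t = 4.062e+04 s = 0.4702 d), decay gives C = 0.1507·exp(−0.093·0.4702) = 0.1443 mg/L.
489 L/s = 0.489 m³/s.
After input B: C = (1.105·0.1443 + 0.489·10.8) / 1.594 = 3.413 mg/L.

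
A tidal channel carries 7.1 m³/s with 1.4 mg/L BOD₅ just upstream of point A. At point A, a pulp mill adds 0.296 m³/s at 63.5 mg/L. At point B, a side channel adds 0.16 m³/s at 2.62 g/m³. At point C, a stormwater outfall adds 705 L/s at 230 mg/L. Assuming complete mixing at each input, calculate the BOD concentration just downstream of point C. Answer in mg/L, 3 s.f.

23.2 mg/L

After input A: C = (7.1·1.4 + 0.296·63.5) / 7.396 = 3.885 mg/L.
After input B: C = (7.396·3.885 + 0.16·2.62) / 7.556 = 3.859 mg/L.
705 L/s = 0.705 m³/s.
After input C: C = (7.556·3.859 + 0.705·230) / 8.261 = 23.16 mg/L.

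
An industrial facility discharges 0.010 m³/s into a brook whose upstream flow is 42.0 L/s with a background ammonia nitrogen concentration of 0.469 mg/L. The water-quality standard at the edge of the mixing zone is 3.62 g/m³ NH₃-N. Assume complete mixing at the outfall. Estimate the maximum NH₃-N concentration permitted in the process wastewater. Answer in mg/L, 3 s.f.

16.9 mg/L

42.0 L/s = 0.042 m³/s.
Mass balance: 3.62·0.052 = 0.01·Cₑ + 0.042·0.469.
Cₑ = (0.1882 − 0.0197) / 0.01 = 16.85 mg/L.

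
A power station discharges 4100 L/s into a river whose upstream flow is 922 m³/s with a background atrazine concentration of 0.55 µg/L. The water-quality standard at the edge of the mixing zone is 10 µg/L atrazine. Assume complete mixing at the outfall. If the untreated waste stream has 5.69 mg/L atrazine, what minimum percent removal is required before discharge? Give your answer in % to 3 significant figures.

4100 L/s = 4.1 m³/s.
0.55 µg/L = 0.00055 mg/L.
10 µg/L = 0.01 mg/L.
Mass balance: 0.01·926.1 = 4.1·Cₑ + 922·0.00055.
Cₑ = (9.261 − 0.5071) / 4.1 = 2.135 mg/L.
Required removal = 1 − 2.135/5.69 = 62.48 %.

62.5 %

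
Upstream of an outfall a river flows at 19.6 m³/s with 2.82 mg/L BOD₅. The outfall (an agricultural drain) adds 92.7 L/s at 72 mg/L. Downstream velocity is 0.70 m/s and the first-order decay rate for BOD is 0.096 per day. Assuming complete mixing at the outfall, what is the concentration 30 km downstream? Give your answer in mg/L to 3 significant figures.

3.00 mg/L

92.7 L/s = 0.0927 m³/s.
After complete mixing, C₀ = (0.0927·72 + 19.6·2.82) / 19.69 = 3.146 mg/L.
Travel time t = 3e+04 m / 0.70 m/s = 4.286e+04 s = 0.496 d.
C = 3.146·exp(−0.096·0.496) = 3.146·0.9535 = 2.999 mg/L.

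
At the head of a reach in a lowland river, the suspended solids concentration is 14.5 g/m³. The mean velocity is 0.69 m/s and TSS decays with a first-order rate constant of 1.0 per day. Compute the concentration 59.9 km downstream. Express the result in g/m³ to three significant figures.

5.31 g/m³

Travel time t = 59.9 km / 0.69 m/s = 5.99e+04/0.69 = 8.681e+04 s = 1.005 d.
First-order decay: C = 14.5·exp(−1.0·1.005) = 14.5·0.3661 = 5.309 g/m³.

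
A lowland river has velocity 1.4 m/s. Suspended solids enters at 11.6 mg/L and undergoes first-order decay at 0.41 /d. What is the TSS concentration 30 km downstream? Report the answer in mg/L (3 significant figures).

Travel time t = 30 km / 1.4 m/s = 3e+04/1.4 = 2.143e+04 s = 0.248 d.
First-order decay: C = 11.6·exp(−0.41·0.248) = 11.6·0.9033 = 10.48 mg/L.

10.5 mg/L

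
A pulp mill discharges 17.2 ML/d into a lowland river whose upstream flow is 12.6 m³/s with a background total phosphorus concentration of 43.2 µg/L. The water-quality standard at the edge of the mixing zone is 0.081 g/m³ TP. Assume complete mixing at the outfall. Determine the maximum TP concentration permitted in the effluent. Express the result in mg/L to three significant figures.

2.47 mg/L

17.2 ML/d = 0.1991 m³/s.
43.2 µg/L = 0.0432 mg/L.
Mass balance: 0.081·12.8 = 0.1991·Cₑ + 12.6·0.0432.
Cₑ = (1.037 − 0.5443) / 0.1991 = 2.473 mg/L.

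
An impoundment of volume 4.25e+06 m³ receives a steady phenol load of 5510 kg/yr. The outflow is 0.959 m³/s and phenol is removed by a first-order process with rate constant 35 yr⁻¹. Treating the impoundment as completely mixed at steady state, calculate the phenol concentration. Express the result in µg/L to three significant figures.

30.8 µg/L

Outflow Q = 0.959 m³/s × 3.156e+07 s/yr = 3.026e+07 m³/yr.
Steady-state CSTR mass balance: W = Q·C + k·V·C, so C = W/(Q + kV).
Q + kV = 3.026e+07 + 35·4.25e+06 = 1.79e+08 m³/yr.
C = 5510/1.79e+08 = 3.078e-05 kg/m³ = 0.03078 mg/L = 30.78 µg/L.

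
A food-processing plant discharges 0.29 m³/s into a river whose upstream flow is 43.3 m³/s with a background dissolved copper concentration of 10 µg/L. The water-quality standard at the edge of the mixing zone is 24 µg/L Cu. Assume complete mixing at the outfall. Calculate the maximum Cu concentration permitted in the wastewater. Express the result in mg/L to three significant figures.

10 µg/L = 0.01 mg/L.
24 µg/L = 0.024 mg/L.
Mass balance: 0.024·43.59 = 0.29·Cₑ + 43.3·0.01.
Cₑ = (1.046 − 0.433) / 0.29 = 2.114 mg/L.

2.11 mg/L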